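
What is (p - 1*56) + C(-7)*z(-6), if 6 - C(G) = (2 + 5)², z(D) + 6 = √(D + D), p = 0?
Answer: 202 - 86*I*√3 ≈ 202.0 - 148.96*I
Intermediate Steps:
z(D) = -6 + √2*√D (z(D) = -6 + √(D + D) = -6 + √(2*D) = -6 + √2*√D)
C(G) = -43 (C(G) = 6 - (2 + 5)² = 6 - 1*7² = 6 - 1*49 = 6 - 49 = -43)
(p - 1*56) + C(-7)*z(-6) = (0 - 1*56) - 43*(-6 + √2*√(-6)) = (0 - 56) - 43*(-6 + √2*(I*√6)) = -56 - 43*(-6 + 2*I*√3) = -56 + (258 - 86*I*√3) = 202 - 86*I*√3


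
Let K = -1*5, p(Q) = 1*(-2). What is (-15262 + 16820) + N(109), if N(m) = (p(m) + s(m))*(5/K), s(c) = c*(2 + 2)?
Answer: 1124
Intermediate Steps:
p(Q) = -2
K = -5
s(c) = 4*c (s(c) = c*4 = 4*c)
N(m) = 2 - 4*m (N(m) = (-2 + 4*m)*(5/(-5)) = (-2 + 4*m)*(5*(-⅕)) = (-2 + 4*m)*(-1) = 2 - 4*m)
(-15262 + 16820) + N(109) = (-15262 + 16820) + (2 - 4*109) = 1558 + (2 - 436) = 1558 - 434 = 1124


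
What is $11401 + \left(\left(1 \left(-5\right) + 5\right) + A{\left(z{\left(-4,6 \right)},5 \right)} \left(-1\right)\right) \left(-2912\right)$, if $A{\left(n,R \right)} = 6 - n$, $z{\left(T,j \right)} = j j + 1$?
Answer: $-78871$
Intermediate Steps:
$z{\left(T,j \right)} = 1 + j^{2}$ ($z{\left(T,j \right)} = j^{2} + 1 = 1 + j^{2}$)
$11401 + \left(\left(1 \left(-5\right) + 5\right) + A{\left(z{\left(-4,6 \right)},5 \right)} \left(-1\right)\right) \left(-2912\right) = 11401 + \left(\left(1 \left(-5\right) + 5\right) + \left(6 - \left(1 + 6^{2}\right)\right) \left(-1\right)\right) \left(-2912\right) = 11401 + \left(\left(-5 + 5\right) + \left(6 - \left(1 + 36\right)\right) \left(-1\right)\right) \left(-2912\right) = 11401 + \left(0 + \left(6 - 37\right) \left(-1\right)\right) \left(-2912\right) = 11401 + \left(0 - -31\right) \left(-2912\right) = 11401 + \left(0 + 31\right) \left(-2912\right) = 11401 + 31 \left(-2912\right) = 11401 - 90272 = -78871$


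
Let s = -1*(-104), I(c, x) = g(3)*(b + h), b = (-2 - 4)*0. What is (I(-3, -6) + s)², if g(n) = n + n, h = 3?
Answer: 14884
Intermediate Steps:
g(n) = 2*n
b = 0 (b = -6*0 = 0)
I(c, x) = 18 (I(c, x) = (2*3)*(0 + 3) = 6*3 = 18)
s = 104
(I(-3, -6) + s)² = (18 + 104)² = 122² = 14884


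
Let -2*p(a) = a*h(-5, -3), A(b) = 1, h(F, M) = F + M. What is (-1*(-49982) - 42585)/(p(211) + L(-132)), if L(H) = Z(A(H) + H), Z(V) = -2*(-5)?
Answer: 7397/854 ≈ 8.6616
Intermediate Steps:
Z(V) = 10
p(a) = 4*a (p(a) = -a*(-5 - 3)/2 = -a*(-8)/2 = -(-4)*a = 4*a)
L(H) = 10
(-1*(-49982) - 42585)/(p(211) + L(-132)) = (-1*(-49982) - 42585)/(4*211 + 10) = (49982 - 42585)/(844 + 10) = 7397/854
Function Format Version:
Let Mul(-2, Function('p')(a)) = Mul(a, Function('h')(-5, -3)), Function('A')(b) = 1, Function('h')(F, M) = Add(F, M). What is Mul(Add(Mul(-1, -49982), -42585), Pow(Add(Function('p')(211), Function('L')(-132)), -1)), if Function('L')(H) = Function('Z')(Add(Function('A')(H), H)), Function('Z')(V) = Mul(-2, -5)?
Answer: Rational(7397, 854) ≈ 8.6616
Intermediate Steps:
Function('Z')(V) = 10
Function('p')(a) = Mul(4, a) (Function('p')(a) = Mul(Rational(-1, 2), Mul(a, Add(-5, -3))) = Mul(Rational(-1, 2), Mul(a, -8)) = Mul(Rational(-1, 2), Mul(-8, a)) = Mul(4, a))
Function('L')(H) = 10
Mul(Add(Mul(-1, -49982), -42585), Pow(Add(Function('p')(211), Function('L')(-132)), -1)) = Mul(Add(Mul(-1, -49982), -42585), Pow(Add(Mul(4, 211), 10), -1)) = Mul(Add(49982, -42585), Pow(Add(844, 10), -1)) = Mul(7397, Pow(854, -1)) = Mul(7397, Rational(1, 854)) = Rational(7397, 854)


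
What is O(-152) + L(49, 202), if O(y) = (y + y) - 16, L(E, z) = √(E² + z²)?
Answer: -320 + √43205 ≈ -112.14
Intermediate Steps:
O(y) = -16 + 2*y (O(y) = 2*y - 16 = -16 + 2*y)
O(-152) + L(49, 202) = (-16 + 2*(-152)) + √(49² + 202²) = (-16 - 304) + √(2401 + 40804) = -320 + √43205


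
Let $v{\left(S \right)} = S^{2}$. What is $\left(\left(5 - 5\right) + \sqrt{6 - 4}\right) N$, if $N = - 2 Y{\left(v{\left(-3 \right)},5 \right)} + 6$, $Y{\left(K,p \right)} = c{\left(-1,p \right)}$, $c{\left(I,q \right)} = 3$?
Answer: $0$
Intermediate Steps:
$Y{\left(K,p \right)} = 3$
$N = 0$ ($N = \left(-2\right) 3 + 6 = -6 + 6 = 0$)
$\left(\left(5 - 5\right) + \sqrt{6 - 4}\right) N = \left(\left(5 - 5\right) + \sqrt{6 - 4}\right) 0 = \left(\left(5 - 5\right) + \sqrt{2}\right) 0 = \left(0 + \sqrt{2}\right) 0 = \sqrt{2} \cdot 0 = 0$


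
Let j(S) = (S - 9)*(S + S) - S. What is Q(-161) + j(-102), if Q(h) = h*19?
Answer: 19687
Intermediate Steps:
Q(h) = 19*h
j(S) = -S + 2*S*(-9 + S) (j(S) = (-9 + S)*(2*S) - S = 2*S*(-9 + S) - S = -S + 2*S*(-9 + S))
Q(-161) + j(-102) = 19*(-161) - 102*(-19 + 2*(-102)) = -3059 - 102*(-19 - 204) = -3059 - 102*(-223) = -3059 + 22746 = 19687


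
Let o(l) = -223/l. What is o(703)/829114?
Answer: -1/2613754 ≈ -3.8259e-7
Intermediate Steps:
o(703)/829114 = -223/703/829114 = -223*1/703*(1/829114) = -223/703*1/829114 = -1/2613754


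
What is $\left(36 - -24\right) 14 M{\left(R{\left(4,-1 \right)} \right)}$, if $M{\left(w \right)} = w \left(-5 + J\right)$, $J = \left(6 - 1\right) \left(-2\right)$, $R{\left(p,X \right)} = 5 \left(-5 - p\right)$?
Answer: $567000$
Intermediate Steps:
$R{\left(p,X \right)} = -25 - 5 p$
$J = -10$ ($J = 5 \left(-2\right) = -10$)
$M{\left(w \right)} = - 15 w$ ($M{\left(w \right)} = w \left(-5 - 10\right) = w \left(-15\right) = - 15 w$)
$\left(36 - -24\right) 14 M{\left(R{\left(4,-1 \right)} \right)} = \left(36 - -24\right) 14 \left(- 15 \left(-25 - 20\right)\right) = \left(36 + 24\right) 14 \left(- 15 \left(-25 - 20\right)\right) = 60 \cdot 14 \left(\left(-15\right) \left(-45\right)\right) = 840 \cdot 675 = 567000$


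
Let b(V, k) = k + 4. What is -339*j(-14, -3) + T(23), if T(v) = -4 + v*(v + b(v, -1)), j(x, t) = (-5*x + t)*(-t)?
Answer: -67545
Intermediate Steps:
b(V, k) = 4 + k
j(x, t) = -t*(t - 5*x) (j(x, t) = (t - 5*x)*(-t) = -t*(t - 5*x))
T(v) = -4 + v*(3 + v) (T(v) = -4 + v*(v + (4 - 1)) = -4 + v*(v + 3) = -4 + v*(3 + v))
-339*j(-14, -3) + T(23) = -(-1017)*(-1*(-3) + 5*(-14)) + (-4 + 23² + 3*23) = -(-1017)*(3 - 70) + (-4 + 529 + 69) = -(-1017)*(-67) + 594 = -339*201 + 594 = -68139 + 594 = -67545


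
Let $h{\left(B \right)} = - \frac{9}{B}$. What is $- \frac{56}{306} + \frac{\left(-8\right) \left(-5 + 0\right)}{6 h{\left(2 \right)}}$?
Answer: $- \frac{764}{459} \approx -1.6645$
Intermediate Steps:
$- \frac{56}{306} + \frac{\left(-8\right) \left(-5 + 0\right)}{6 h{\left(2 \right)}} = - \frac{56}{306} + \frac{\left(-8\right) \left(-5 + 0\right)}{6 \left(- \frac{9}{2}\right)} = \left(-56\right) \frac{1}{306} + \frac{\left(-8\right) \left(-5\right)}{6 \left(\left(-9\right) \frac{1}{2}\right)} = - \frac{28}{153} + \frac{40}{6 \left(- \frac{9}{2}\right)} = - \frac{28}{153} + \frac{40}{-27} = - \frac{28}{153} + 40 \left(- \frac{1}{27}\right) = - \frac{28}{153} - \frac{40}{27} = - \frac{764}{459}$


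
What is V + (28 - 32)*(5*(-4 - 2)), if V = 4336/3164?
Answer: 96004/791 ≈ 121.37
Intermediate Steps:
V = 1084/791 (V = 4336*(1/3164) = 1084/791 ≈ 1.3704)
V + (28 - 32)*(5*(-4 - 2)) = 1084/791 + (28 - 32)*(5*(-4 - 2)) = 1084/791 - 20*(-6) = 1084/791 - 4*(-30) = 1084/791 + 120 = 96004/791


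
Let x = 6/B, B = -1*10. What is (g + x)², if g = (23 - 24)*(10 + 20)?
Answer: 23409/25 ≈ 936.36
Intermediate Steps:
g = -30 (g = -1*30 = -30)
B = -10
x = -⅗ (x = 6/(-10) = 6*(-⅒) = -⅗ ≈ -0.60000)
(g + x)² = (-30 - ⅗)² = (-153/5)² = 23409/25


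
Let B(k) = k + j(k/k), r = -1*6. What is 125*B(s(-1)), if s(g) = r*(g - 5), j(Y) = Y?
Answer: 4625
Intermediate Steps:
r = -6
s(g) = 30 - 6*g (s(g) = -6*(g - 5) = -6*(-5 + g) = 30 - 6*g)
B(k) = 1 + k (B(k) = k + k/k = k + 1 = 1 + k)
125*B(s(-1)) = 125*(1 + (30 - 6*(-1))) = 125*(1 + (30 + 6)) = 125*(1 + 36) = 125*37 = 4625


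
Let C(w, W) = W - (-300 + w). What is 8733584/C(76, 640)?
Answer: 545849/54 ≈ 10108.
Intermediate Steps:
C(w, W) = 300 + W - w (C(w, W) = W + (300 - w) = 300 + W - w)
8733584/C(76, 640) = 8733584/(300 + 640 - 1*76) = 8733584/(300 + 640 - 76) = 8733584/864 = 8733584*(1/864) = 545849/54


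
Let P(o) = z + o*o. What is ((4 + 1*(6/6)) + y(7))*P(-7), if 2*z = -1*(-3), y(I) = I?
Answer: 606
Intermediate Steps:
z = 3/2 (z = (-1*(-3))/2 = (1/2)*3 = 3/2 ≈ 1.5000)
P(o) = 3/2 + o**2 (P(o) = 3/2 + o*o = 3/2 + o**2)
((4 + 1*(6/6)) + y(7))*P(-7) = ((4 + 1*(6/6)) + 7)*(3/2 + (-7)**2) = ((4 + 1*(6*(1/6))) + 7)*(3/2 + 49) = ((4 + 1*1) + 7)*(101/2) = ((4 + 1) + 7)*(101/2) = (5 + 7)*(101/2) = 12*(101/2) = 606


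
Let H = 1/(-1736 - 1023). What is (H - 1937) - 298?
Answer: -6166366/2759 ≈ -2235.0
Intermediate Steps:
H = -1/2759 (H = 1/(-2759) = -1/2759 ≈ -0.00036245)
(H - 1937) - 298 = (-1/2759 - 1937) - 298 = -5344184/2759 - 298 = -6166366/2759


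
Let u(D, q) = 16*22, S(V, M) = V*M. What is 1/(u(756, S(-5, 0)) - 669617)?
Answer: -1/669265 ≈ -1.4942e-6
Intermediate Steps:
S(V, M) = M*V
u(D, q) = 352
1/(u(756, S(-5, 0)) - 669617) = 1/(352 - 669617) = 1/(-669265) = -1/669265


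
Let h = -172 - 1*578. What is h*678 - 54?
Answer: -508554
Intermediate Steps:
h = -750 (h = -172 - 578 = -750)
h*678 - 54 = -750*678 - 54 = -508500 - 54 = -508554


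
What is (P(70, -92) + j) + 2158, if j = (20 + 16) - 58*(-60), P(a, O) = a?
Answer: 5744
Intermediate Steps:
j = 3516 (j = 36 + 3480 = 3516)
(P(70, -92) + j) + 2158 = (70 + 3516) + 2158 = 3586 + 2158 = 5744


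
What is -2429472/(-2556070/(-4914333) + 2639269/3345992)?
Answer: -39948582862725518592/21522836514017 ≈ -1.8561e+6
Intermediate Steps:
-2429472/(-2556070/(-4914333) + 2639269/3345992) = -2429472/(-2556070*(-1/4914333) + 2639269*(1/3345992)) = -2429472/(2556070/4914333 + 2639269/3345992) = -2429472/21522836514017/16443318903336 = -2429472*16443318903336/21522836514017 = -39948582862725518592/21522836514017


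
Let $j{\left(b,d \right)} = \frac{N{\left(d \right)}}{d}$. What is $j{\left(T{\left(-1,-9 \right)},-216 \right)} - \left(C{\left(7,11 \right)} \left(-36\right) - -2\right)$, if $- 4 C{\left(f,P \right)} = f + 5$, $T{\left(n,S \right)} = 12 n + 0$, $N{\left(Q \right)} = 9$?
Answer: $- \frac{2641}{24} \approx -110.04$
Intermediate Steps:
$T{\left(n,S \right)} = 12 n$
$C{\left(f,P \right)} = - \frac{5}{4} - \frac{f}{4}$ ($C{\left(f,P \right)} = - \frac{f + 5}{4} = - \frac{5 + f}{4} = - \frac{5}{4} - \frac{f}{4}$)
$j{\left(b,d \right)} = \frac{9}{d}$
$j{\left(T{\left(-1,-9 \right)},-216 \right)} - \left(C{\left(7,11 \right)} \left(-36\right) - -2\right) = \frac{9}{-216} - \left(\left(- \frac{5}{4} - \frac{7}{4}\right) \left(-36\right) - -2\right) = 9 \left(- \frac{1}{216}\right) - \left(\left(- \frac{5}{4} - \frac{7}{4}\right) \left(-36\right) + 2\right) = - \frac{1}{24} - \left(\left(-3\right) \left(-36\right) + 2\right) = - \frac{1}{24} - \left(108 + 2\right) = - \frac{1}{24} - 110 = - \frac{2641}{24}$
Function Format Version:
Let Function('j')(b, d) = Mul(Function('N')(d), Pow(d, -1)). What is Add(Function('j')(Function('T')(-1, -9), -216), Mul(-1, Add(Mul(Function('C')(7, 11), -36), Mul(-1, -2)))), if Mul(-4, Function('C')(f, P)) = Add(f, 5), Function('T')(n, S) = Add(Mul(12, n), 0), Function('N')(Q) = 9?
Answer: Rational(-2641, 24) ≈ -110.04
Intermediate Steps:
Function('T')(n, S) = Mul(12, n)
Function('C')(f, P) = Add(Rational(-5, 4), Mul(Rational(-1, 4), f)) (Function('C')(f, P) = Mul(Rational(-1, 4), Add(f, 5)) = Mul(Rational(-1, 4), Add(5, f)) = Add(Rational(-5, 4), Mul(Rational(-1, 4), f)))
Function('j')(b, d) = Mul(9, Pow(d, -1))
Add(Function('j')(Function('T')(-1, -9), -216), Mul(-1, Add(Mul(Function('C')(7, 11), -36), Mul(-1, -2)))) = Add(Mul(9, Pow(-216, -1)), Mul(-1, Add(Mul(Add(Rational(-5, 4), Mul(Rational(-1, 4), 7)), -36), Mul(-1, -2)))) = Add(Mul(9, Rational(-1, 216)), Mul(-1, Add(Mul(Add(Rational(-5, 4), Rational(-7, 4)), -36), 2))) = Add(Rational(-1, 24), Mul(-1, Add(Mul(-3, -36), 2))) = Add(Rational(-1, 24), Mul(-1, Add(108, 2))) = Add(Rational(-1, 24), Mul(-1, 110)) = Add(Rational(-1, 24), -110) = Rational(-2641, 24)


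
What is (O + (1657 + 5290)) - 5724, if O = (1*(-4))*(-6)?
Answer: 1247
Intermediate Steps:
O = 24 (O = -4*(-6) = 24)
(O + (1657 + 5290)) - 5724 = (24 + (1657 + 5290)) - 5724 = (24 + 6947) - 5724 = 6971 - 5724 = 1247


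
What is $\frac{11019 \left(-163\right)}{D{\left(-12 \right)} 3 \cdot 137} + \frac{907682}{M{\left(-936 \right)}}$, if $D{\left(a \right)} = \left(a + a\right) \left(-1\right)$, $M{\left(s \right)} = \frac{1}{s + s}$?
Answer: $- \frac{5586906753451}{3288} \approx -1.6992 \cdot 10^{9}$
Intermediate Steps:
$M{\left(s \right)} = \frac{1}{2 s}$
$D{\left(a \right)} = - 2 a$ ($D{\left(a \right)} = 2 a \left(-1\right) = - 2 a$)
$\frac{11019 \left(-163\right)}{D{\left(-12 \right)} 3 \cdot 137} + \frac{907682}{M{\left(-936 \right)}} = \frac{11019 \left(-163\right)}{\left(-2\right) \left(-12\right) 3 \cdot 137} + \frac{907682}{\frac{1}{2} \frac{1}{-936}} = - \frac{1796097}{24 \cdot 3 \cdot 137} + \frac{907682}{\frac{1}{2} \left(- \frac{1}{936}\right)} = - \frac{1796097}{72 \cdot 137} + \frac{907682}{- \frac{1}{1872}} = - \frac{1796097}{9864} + 907682 \left(-1872\right) = \left(-1796097\right) \frac{1}{9864} - 1699180704 = - \frac{598699}{3288} - 1699180704 = - \frac{5586906753451}{3288}$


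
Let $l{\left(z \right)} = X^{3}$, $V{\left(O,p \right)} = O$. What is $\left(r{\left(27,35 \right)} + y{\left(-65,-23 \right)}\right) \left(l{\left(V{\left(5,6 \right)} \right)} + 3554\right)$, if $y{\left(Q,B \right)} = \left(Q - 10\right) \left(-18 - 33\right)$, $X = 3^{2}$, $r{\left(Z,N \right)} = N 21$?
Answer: $19530480$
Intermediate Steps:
$r{\left(Z,N \right)} = 21 N$
$X = 9$
$y{\left(Q,B \right)} = 510 - 51 Q$ ($y{\left(Q,B \right)} = \left(-10 + Q\right) \left(-51\right) = 510 - 51 Q$)
$l{\left(z \right)} = 729$ ($l{\left(z \right)} = 9^{3} = 729$)
$\left(r{\left(27,35 \right)} + y{\left(-65,-23 \right)}\right) \left(l{\left(V{\left(5,6 \right)} \right)} + 3554\right) = \left(21 \cdot 35 + \left(510 - -3315\right)\right) \left(729 + 3554\right) = \left(735 + \left(510 + 3315\right)\right) 4283 = \left(735 + 3825\right) 4283 = 4560 \cdot 4283 = 19530480$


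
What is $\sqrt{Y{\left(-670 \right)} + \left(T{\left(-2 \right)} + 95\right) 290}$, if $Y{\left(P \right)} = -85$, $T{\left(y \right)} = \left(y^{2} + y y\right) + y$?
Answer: $3 \sqrt{3245} \approx 170.89$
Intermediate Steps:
$T{\left(y \right)} = y + 2 y^{2}$ ($T{\left(y \right)} = \left(y^{2} + y^{2}\right) + y = 2 y^{2} + y = y + 2 y^{2}$)
$\sqrt{Y{\left(-670 \right)} + \left(T{\left(-2 \right)} + 95\right) 290} = \sqrt{-85 + \left(- 2 \left(1 + 2 \left(-2\right)\right) + 95\right) 290} = \sqrt{-85 + \left(- 2 \left(1 - 4\right) + 95\right) 290} = \sqrt{-85 + \left(\left(-2\right) \left(-3\right) + 95\right) 290} = \sqrt{-85 + \left(6 + 95\right) 290} = \sqrt{-85 + 101 \cdot 290} = \sqrt{-85 + 29290} = \sqrt{29205} = 3 \sqrt{3245}$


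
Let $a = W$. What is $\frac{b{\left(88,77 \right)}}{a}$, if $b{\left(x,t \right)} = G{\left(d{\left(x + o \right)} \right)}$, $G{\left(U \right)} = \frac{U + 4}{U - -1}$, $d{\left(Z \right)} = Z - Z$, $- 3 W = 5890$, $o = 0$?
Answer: $- \frac{6}{2945} \approx -0.0020374$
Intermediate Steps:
$W = - \frac{5890}{3}$ ($W = \left(- \frac{1}{3}\right) 5890 = - \frac{5890}{3} \approx -1963.3$)
$d{\left(Z \right)} = 0$
$G{\left(U \right)} = \frac{4 + U}{1 + U}$ ($G{\left(U \right)} = \frac{4 + U}{U + \left(-1 + 2\right)} = \frac{4 + U}{U + 1} = \frac{4 + U}{1 + U}$)
$b{\left(x,t \right)} = 4$ ($b{\left(x,t \right)} = \frac{4 + 0}{1 + 0} = 1^{-1} \cdot 4 = 1 \cdot 4 = 4$)
$a = - \frac{5890}{3} \approx -1963.3$
$\frac{b{\left(88,77 \right)}}{a} = \frac{4}{- \frac{5890}{3}} = 4 \left(- \frac{3}{5890}\right) = - \frac{6}{2945}$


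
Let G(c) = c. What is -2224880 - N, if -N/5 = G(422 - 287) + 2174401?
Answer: 8647800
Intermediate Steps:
N = -10872680 (N = -5*((422 - 287) + 2174401) = -5*(135 + 2174401) = -5*2174536 = -10872680)
-2224880 - N = -2224880 - 1*(-10872680) = -2224880 + 10872680 = 8647800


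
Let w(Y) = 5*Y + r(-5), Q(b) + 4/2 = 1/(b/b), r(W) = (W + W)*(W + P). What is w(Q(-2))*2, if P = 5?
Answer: -10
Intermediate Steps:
r(W) = 2*W*(5 + W) (r(W) = (W + W)*(W + 5) = (2*W)*(5 + W) = 2*W*(5 + W))
Q(b) = -1 (Q(b) = -2 + 1/(b/b) = -2 + 1/1 = -2 + 1*1 = -2 + 1 = -1)
w(Y) = 5*Y (w(Y) = 5*Y + 2*(-5)*(5 - 5) = 5*Y + 2*(-5)*0 = 5*Y + 0 = 5*Y)
w(Q(-2))*2 = (5*(-1))*2 = -5*2 = -10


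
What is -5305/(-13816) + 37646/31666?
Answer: 344052633/218748728 ≈ 1.5728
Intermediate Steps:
-5305/(-13816) + 37646/31666 = -5305*(-1/13816) + 37646*(1/31666) = 5305/13816 + 18823/15833 = 344052633/218748728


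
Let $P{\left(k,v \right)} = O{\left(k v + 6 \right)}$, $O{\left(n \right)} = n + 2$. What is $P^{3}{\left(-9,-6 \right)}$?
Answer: $238328$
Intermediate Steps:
$O{\left(n \right)} = 2 + n$
$P{\left(k,v \right)} = 8 + k v$ ($P{\left(k,v \right)} = 2 + \left(k v + 6\right) = 2 + \left(6 + k v\right) = 8 + k v$)
$P^{3}{\left(-9,-6 \right)} = \left(8 - -54\right)^{3} = \left(8 + 54\right)^{3} = 62^{3} = 238328$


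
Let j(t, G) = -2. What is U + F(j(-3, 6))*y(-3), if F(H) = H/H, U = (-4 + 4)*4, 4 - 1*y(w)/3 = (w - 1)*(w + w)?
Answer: -60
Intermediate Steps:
y(w) = 12 - 6*w*(-1 + w) (y(w) = 12 - 3*(w - 1)*(w + w) = 12 - 3*(-1 + w)*2*w = 12 - 6*w*(-1 + w))
U = 0 (U = 0*4 = 0)
F(H) = 1
U + F(j(-3, 6))*y(-3) = 0 + 1*(12 - 6*(-3)² + 6*(-3)) = 0 + 1*(12 - 6*9 - 18) = 0 + 1*(12 - 54 - 18) = 0 + 1*(-60) = 0 - 60 = -60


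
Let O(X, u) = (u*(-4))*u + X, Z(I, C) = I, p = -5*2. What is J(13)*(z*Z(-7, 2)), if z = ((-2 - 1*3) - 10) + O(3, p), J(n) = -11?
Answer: -31724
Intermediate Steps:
p = -10
O(X, u) = X - 4*u**2 (O(X, u) = (-4*u)*u + X = -4*u**2 + X = X - 4*u**2)
z = -412 (z = ((-2 - 1*3) - 10) + (3 - 4*(-10)**2) = ((-2 - 3) - 10) + (3 - 4*100) = (-5 - 10) + (3 - 400) = -15 - 397 = -412)
J(13)*(z*Z(-7, 2)) = -(-4532)*(-7) = -11*2884 = -31724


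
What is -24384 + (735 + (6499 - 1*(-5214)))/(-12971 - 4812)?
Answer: -433633120/17783 ≈ -24385.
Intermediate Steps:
-24384 + (735 + (6499 - 1*(-5214)))/(-12971 - 4812) = -24384 + (735 + (6499 + 5214))/(-17783) = -24384 + (735 + 11713)*(-1/17783) = -24384 + 12448*(-1/17783) = -24384 - 12448/17783 = -433633120/17783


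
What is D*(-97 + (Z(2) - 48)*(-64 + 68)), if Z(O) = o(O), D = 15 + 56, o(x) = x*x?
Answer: -19383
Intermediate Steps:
o(x) = x**2
D = 71
Z(O) = O**2
D*(-97 + (Z(2) - 48)*(-64 + 68)) = 71*(-97 + (2**2 - 48)*(-64 + 68)) = 71*(-97 + (4 - 48)*4) = 71*(-97 - 44*4) = 71*(-97 - 176) = 71*(-273) = -19383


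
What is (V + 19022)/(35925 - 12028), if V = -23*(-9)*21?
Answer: 23369/23897 ≈ 0.97791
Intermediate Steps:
V = 4347 (V = 207*21 = 4347)
(V + 19022)/(35925 - 12028) = (4347 + 19022)/(35925 - 12028) = 23369/23897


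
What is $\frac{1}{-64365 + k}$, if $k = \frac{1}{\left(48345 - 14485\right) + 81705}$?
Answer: $- \frac{115565}{7438341224} \approx -1.5536 \cdot 10^{-5}$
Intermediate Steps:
$k = \frac{1}{115565}$ ($k = \frac{1}{\left(48345 - 14485\right) + 81705} = \frac{1}{33860 + 81705} = \frac{1}{115565} \approx 8.6531 \cdot 10^{-6}$)
$\frac{1}{-64365 + k} = \frac{1}{-64365 + \frac{1}{115565}} = \frac{1}{- \frac{7438341224}{115565}} = - \frac{115565}{7438341224}$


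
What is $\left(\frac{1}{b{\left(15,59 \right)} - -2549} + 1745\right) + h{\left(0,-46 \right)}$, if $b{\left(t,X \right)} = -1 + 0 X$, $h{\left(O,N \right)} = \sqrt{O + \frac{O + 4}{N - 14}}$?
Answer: $\frac{4446261}{2548} + \frac{i \sqrt{15}}{15} \approx 1745.0 + 0.2582 i$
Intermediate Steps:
$h{\left(O,N \right)} = \sqrt{O + \frac{4 + O}{-14 + N}}$
$b{\left(t,X \right)} = -1$ ($b{\left(t,X \right)} = -1 + 0 = -1$)
$\left(\frac{1}{b{\left(15,59 \right)} - -2549} + 1745\right) + h{\left(0,-46 \right)} = \left(\frac{1}{-1 - -2549} + 1745\right) + \sqrt{\frac{4 + 0 + 0 \left(-14 - 46\right)}{-14 - 46}} = \left(\frac{1}{-1 + 2549} + 1745\right) + \sqrt{\frac{4 + 0 + 0 \left(-60\right)}{-60}} = \left(\frac{1}{2548} + 1745\right) + \sqrt{- \frac{4 + 0 + 0}{60}} = \left(\frac{1}{2548} + 1745\right) + \sqrt{\left(- \frac{1}{60}\right) 4} = \frac{4446261}{2548} + \sqrt{- \frac{1}{15}} = \frac{4446261}{2548} + \frac{i \sqrt{15}}{15}$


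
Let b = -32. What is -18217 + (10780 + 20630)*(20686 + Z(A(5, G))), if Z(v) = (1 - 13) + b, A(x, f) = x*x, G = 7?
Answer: 648347003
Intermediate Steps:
A(x, f) = x**2
Z(v) = -44 (Z(v) = (1 - 13) - 32 = -12 - 32 = -44)
-18217 + (10780 + 20630)*(20686 + Z(A(5, G))) = -18217 + (10780 + 20630)*(20686 - 44) = -18217 + 31410*20642 = -18217 + 648365220 = 648347003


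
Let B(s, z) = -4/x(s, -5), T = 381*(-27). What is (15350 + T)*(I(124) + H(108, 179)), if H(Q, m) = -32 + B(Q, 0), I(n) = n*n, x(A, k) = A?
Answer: 2097535081/27 ≈ 7.7687e+7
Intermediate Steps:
T = -10287
B(s, z) = -4/s
I(n) = n²
H(Q, m) = -32 - 4/Q
(15350 + T)*(I(124) + H(108, 179)) = (15350 - 10287)*(124² + (-32 - 4/108)) = 5063*(15376 + (-32 - 4*1/108)) = 5063*(15376 + (-32 - 1/27)) = 5063*(15376 - 865/27) = 5063*(414287/27) = 2097535081/27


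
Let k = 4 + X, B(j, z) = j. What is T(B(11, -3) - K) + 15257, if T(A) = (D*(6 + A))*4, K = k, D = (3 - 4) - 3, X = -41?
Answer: 14393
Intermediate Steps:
k = -37 (k = 4 - 41 = -37)
D = -4 (D = -1 - 3 = -4)
K = -37
T(A) = -96 - 16*A (T(A) = -4*(6 + A)*4 = (-24 - 4*A)*4 = -96 - 16*A)
T(B(11, -3) - K) + 15257 = (-96 - 16*(11 - 1*(-37))) + 15257 = (-96 - 16*(11 + 37)) + 15257 = (-96 - 16*48) + 15257 = (-96 - 768) + 15257 = -864 + 15257 = 14393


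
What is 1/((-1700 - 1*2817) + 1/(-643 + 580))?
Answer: -63/284572 ≈ -0.00022139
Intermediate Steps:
1/((-1700 - 1*2817) + 1/(-643 + 580)) = 1/((-1700 - 2817) + 1/(-63)) = 1/(-4517 - 1/63) = 1/(-284572/63) = -63/284572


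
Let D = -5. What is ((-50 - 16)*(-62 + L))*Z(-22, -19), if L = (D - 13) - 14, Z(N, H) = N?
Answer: -136488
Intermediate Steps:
L = -32 (L = (-5 - 13) - 14 = -18 - 14 = -32)
((-50 - 16)*(-62 + L))*Z(-22, -19) = ((-50 - 16)*(-62 - 32))*(-22) = -66*(-94)*(-22) = 6204*(-22) = -136488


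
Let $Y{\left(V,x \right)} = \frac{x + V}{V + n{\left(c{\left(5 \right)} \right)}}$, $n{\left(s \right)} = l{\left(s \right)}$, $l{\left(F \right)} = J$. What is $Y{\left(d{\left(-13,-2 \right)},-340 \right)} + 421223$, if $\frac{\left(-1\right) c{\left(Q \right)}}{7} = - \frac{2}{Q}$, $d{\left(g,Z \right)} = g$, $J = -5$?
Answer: $\frac{7582367}{18} \approx 4.2124 \cdot 10^{5}$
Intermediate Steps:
$c{\left(Q \right)} = \frac{14}{Q}$ ($c{\left(Q \right)} = - 7 \left(- \frac{2}{Q}\right) = \frac{14}{Q}$)
$l{\left(F \right)} = -5$
$n{\left(s \right)} = -5$
$Y{\left(V,x \right)} = \frac{V + x}{-5 + V}$ ($Y{\left(V,x \right)} = \frac{x + V}{V - 5} = \frac{V + x}{-5 + V}$)
$Y{\left(d{\left(-13,-2 \right)},-340 \right)} + 421223 = \frac{-13 - 340}{-5 - 13} + 421223 = \frac{1}{-18} \left(-353\right) + 421223 = \left(- \frac{1}{18}\right) \left(-353\right) + 421223 = \frac{353}{18} + 421223 = \frac{7582367}{18}$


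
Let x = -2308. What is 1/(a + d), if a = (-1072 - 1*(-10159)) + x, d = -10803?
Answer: -1/4024 ≈ -0.00024851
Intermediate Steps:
a = 6779 (a = (-1072 - 1*(-10159)) - 2308 = (-1072 + 10159) - 2308 = 9087 - 2308 = 6779)
1/(a + d) = 1/(6779 - 10803) = 1/(-4024) = -1/4024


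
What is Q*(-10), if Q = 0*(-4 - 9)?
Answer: 0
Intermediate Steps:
Q = 0 (Q = 0*(-13) = 0)
Q*(-10) = 0*(-10) = 0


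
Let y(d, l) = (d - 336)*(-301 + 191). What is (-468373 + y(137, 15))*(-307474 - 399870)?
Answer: 315817071152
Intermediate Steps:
y(d, l) = 36960 - 110*d (y(d, l) = (-336 + d)*(-110) = 36960 - 110*d)
(-468373 + y(137, 15))*(-307474 - 399870) = (-468373 + (36960 - 110*137))*(-307474 - 399870) = (-468373 + (36960 - 15070))*(-707344) = (-468373 + 21890)*(-707344) = -446483*(-707344) = 315817071152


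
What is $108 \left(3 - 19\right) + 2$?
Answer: $-1726$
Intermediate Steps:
$108 \left(3 - 19\right) + 2 = 108 \left(-16\right) + 2 = -1728 + 2 = -1726$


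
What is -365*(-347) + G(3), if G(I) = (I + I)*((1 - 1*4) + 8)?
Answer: 126685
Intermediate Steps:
G(I) = 10*I (G(I) = (2*I)*((1 - 4) + 8) = (2*I)*(-3 + 8) = (2*I)*5 = 10*I)
-365*(-347) + G(3) = -365*(-347) + 10*3 = 126655 + 30 = 126685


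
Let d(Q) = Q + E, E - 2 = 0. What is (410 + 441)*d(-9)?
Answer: -5957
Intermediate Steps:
E = 2 (E = 2 + 0 = 2)
d(Q) = 2 + Q (d(Q) = Q + 2 = 2 + Q)
(410 + 441)*d(-9) = (410 + 441)*(2 - 9) = 851*(-7) = -5957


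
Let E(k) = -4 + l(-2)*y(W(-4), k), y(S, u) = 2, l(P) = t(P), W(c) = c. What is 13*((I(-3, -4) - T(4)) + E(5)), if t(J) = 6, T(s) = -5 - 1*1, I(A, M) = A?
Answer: 143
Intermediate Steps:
T(s) = -6 (T(s) = -5 - 1 = -6)
l(P) = 6
E(k) = 8 (E(k) = -4 + 6*2 = -4 + 12 = 8)
13*((I(-3, -4) - T(4)) + E(5)) = 13*((-3 - 1*(-6)) + 8) = 13*((-3 + 6) + 8) = 13*(3 + 8) = 13*11 = 143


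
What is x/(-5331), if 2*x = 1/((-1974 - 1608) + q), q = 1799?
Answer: 1/19010346 ≈ 5.2603e-8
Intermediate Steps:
x = -1/3566 (x = 1/(2*((-1974 - 1608) + 1799)) = 1/(2*(-3582 + 1799)) = (1/2)/(-1783) = (1/2)*(-1/1783) = -1/3566 ≈ -0.00028043)
x/(-5331) = -1/3566/(-5331) = -1/3566*(-1/5331) = 1/19010346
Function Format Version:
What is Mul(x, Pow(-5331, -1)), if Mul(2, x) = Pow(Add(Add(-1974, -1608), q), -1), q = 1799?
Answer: Rational(1, 19010346) ≈ 5.2603e-8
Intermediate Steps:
x = Rational(-1, 3566) (x = Mul(Rational(1, 2), Pow(Add(Add(-1974, -1608), 1799), -1)) = Mul(Rational(1, 2), Pow(Add(-3582, 1799), -1)) = Mul(Rational(1, 2), Pow(-1783, -1)) = Mul(Rational(1, 2), Rational(-1, 1783)) = Rational(-1, 3566) ≈ -0.00028043)
Mul(x, Pow(-5331, -1)) = Mul(Rational(-1, 3566), Pow(-5331, -1)) = Mul(Rational(-1, 3566), Rational(-1, 5331)) = Rational(1, 19010346)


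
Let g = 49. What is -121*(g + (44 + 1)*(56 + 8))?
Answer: -354409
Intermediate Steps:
-121*(g + (44 + 1)*(56 + 8)) = -121*(49 + (44 + 1)*(56 + 8)) = -121*(49 + 45*64) = -121*(49 + 2880) = -121*2929 = -354409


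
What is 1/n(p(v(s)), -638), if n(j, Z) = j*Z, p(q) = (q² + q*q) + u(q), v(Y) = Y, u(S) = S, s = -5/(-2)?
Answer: -1/9570 ≈ -0.00010449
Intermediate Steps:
s = 5/2 (s = -5*(-½) = 5/2 ≈ 2.5000)
p(q) = q + 2*q² (p(q) = (q² + q*q) + q = (q² + q²) + q = 2*q² + q = q + 2*q²)
n(j, Z) = Z*j
1/n(p(v(s)), -638) = 1/(-1595*(1 + 2*(5/2))) = 1/(-1595*(1 + 5)) = 1/(-1595*6) = 1/(-638*15) = 1/(-9570) = -1/9570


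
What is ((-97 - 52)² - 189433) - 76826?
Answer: -244058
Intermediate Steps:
((-97 - 52)² - 189433) - 76826 = ((-149)² - 189433) - 76826 = (22201 - 189433) - 76826 = -167232 - 76826 = -244058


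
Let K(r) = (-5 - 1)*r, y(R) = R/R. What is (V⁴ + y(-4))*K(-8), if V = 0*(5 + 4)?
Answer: 48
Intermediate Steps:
y(R) = 1
K(r) = -6*r
V = 0 (V = 0*9 = 0)
(V⁴ + y(-4))*K(-8) = (0⁴ + 1)*(-6*(-8)) = (0 + 1)*48 = 1*48 = 48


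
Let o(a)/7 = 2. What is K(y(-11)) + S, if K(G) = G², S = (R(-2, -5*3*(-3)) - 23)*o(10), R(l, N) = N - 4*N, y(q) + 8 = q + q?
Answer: -1312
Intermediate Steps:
y(q) = -8 + 2*q (y(q) = -8 + (q + q) = -8 + 2*q)
o(a) = 14 (o(a) = 7*2 = 14)
R(l, N) = -3*N
S = -2212 (S = (-3*(-5*3)*(-3) - 23)*14 = (-(-45)*(-3) - 23)*14 = (-3*45 - 23)*14 = (-135 - 23)*14 = -158*14 = -2212)
K(y(-11)) + S = (-8 + 2*(-11))² - 2212 = (-8 - 22)² - 2212 = (-30)² - 2212 = 900 - 2212 = -1312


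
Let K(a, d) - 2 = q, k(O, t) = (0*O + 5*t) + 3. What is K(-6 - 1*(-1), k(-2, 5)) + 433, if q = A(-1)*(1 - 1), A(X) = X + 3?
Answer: 435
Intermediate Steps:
A(X) = 3 + X
k(O, t) = 3 + 5*t (k(O, t) = (0 + 5*t) + 3 = 5*t + 3 = 3 + 5*t)
q = 0 (q = (3 - 1)*(1 - 1) = 2*0 = 0)
K(a, d) = 2 (K(a, d) = 2 + 0 = 2)
K(-6 - 1*(-1), k(-2, 5)) + 433 = 2 + 433 = 435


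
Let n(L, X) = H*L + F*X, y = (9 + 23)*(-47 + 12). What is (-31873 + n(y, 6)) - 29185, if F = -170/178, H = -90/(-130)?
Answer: -71547856/1157 ≈ -61839.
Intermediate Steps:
H = 9/13 (H = -90*(-1/130) = 9/13 ≈ 0.69231)
y = -1120 (y = 32*(-35) = -1120)
F = -85/89 (F = -170*1/178 = -85/89 ≈ -0.95506)
n(L, X) = -85*X/89 + 9*L/13 (n(L, X) = 9*L/13 - 85*X/89 = -85*X/89 + 9*L/13)
(-31873 + n(y, 6)) - 29185 = (-31873 + (-85/89*6 + (9/13)*(-1120))) - 29185 = (-31873 + (-510/89 - 10080/13)) - 29185 = (-31873 - 903750/1157) - 29185 = -37780811/1157 - 29185 = -71547856/1157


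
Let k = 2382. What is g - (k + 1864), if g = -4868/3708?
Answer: -3937259/927 ≈ -4247.3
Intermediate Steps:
g = -1217/927 (g = -4868*1/3708 = -1217/927 ≈ -1.3128)
g - (k + 1864) = -1217/927 - (2382 + 1864) = -1217/927 - 1*4246 = -1217/927 - 4246 = -3937259/927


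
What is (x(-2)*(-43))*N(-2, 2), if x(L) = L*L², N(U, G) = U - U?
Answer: 0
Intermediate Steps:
N(U, G) = 0
x(L) = L³
(x(-2)*(-43))*N(-2, 2) = ((-2)³*(-43))*0 = -8*(-43)*0 = 344*0 = 0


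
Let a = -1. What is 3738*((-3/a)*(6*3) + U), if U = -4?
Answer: 186900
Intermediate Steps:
3738*((-3/a)*(6*3) + U) = 3738*((-3/(-1))*(6*3) - 4) = 3738*(-3*(-1)*18 - 4) = 3738*(3*18 - 4) = 3738*(54 - 4) = 3738*50 = 186900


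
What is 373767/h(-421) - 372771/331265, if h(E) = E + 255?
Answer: -123877805241/54989990 ≈ -2252.7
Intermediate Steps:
h(E) = 255 + E
373767/h(-421) - 372771/331265 = 373767/(255 - 421) - 372771/331265 = 373767/(-166) - 372771*1/331265 = 373767*(-1/166) - 372771/331265 = -373767/166 - 372771/331265 = -123877805241/54989990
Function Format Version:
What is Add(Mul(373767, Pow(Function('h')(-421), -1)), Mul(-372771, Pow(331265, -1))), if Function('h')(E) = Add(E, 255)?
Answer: Rational(-123877805241, 54989990) ≈ -2252.7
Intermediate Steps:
Function('h')(E) = Add(255, E)
Add(Mul(373767, Pow(Function('h')(-421), -1)), Mul(-372771, Pow(331265, -1))) = Add(Mul(373767, Pow(Add(255, -421), -1)), Mul(-372771, Pow(331265, -1))) = Add(Mul(373767, Pow(-166, -1)), Mul(-372771, Rational(1, 331265))) = Add(Mul(373767, Rational(-1, 166)), Rational(-372771, 331265)) = Add(Rational(-373767, 166), Rational(-372771, 331265)) = Rational(-123877805241, 54989990)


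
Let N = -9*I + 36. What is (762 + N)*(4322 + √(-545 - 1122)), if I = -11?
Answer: 3876834 + 897*I*√1667 ≈ 3.8768e+6 + 36624.0*I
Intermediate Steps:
N = 135 (N = -9*(-11) + 36 = 99 + 36 = 135)
(762 + N)*(4322 + √(-545 - 1122)) = (762 + 135)*(4322 + √(-545 - 1122)) = 897*(4322 + √(-1667)) = 897*(4322 + I*√1667) = 3876834 + 897*I*√1667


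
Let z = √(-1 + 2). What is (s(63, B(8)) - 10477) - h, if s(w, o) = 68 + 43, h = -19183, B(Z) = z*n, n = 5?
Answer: 8817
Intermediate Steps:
z = 1 (z = √1 = 1)
B(Z) = 5 (B(Z) = 1*5 = 5)
s(w, o) = 111
(s(63, B(8)) - 10477) - h = (111 - 10477) - 1*(-19183) = -10366 + 19183 = 8817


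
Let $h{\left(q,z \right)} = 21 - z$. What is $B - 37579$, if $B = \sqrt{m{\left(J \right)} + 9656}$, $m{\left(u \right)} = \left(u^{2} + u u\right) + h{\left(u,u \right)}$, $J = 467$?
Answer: $-37579 + 2 \sqrt{111347} \approx -36912.0$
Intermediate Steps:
$m{\left(u \right)} = 21 - u + 2 u^{2}$ ($m{\left(u \right)} = \left(u^{2} + u u\right) - \left(-21 + u\right) = \left(u^{2} + u^{2}\right) - \left(-21 + u\right) = 2 u^{2} - \left(-21 + u\right) = 21 - u + 2 u^{2}$)
$B = 2 \sqrt{111347}$ ($B = \sqrt{\left(21 - 467 + 2 \cdot 467^{2}\right) + 9656} = \sqrt{\left(21 - 467 + 2 \cdot 218089\right) + 9656} = \sqrt{\left(21 - 467 + 436178\right) + 9656} = \sqrt{435732 + 9656} = \sqrt{445388} = 2 \sqrt{111347} \approx 667.37$)
$B - 37579 = 2 \sqrt{111347} - 37579 = -37579 + 2 \sqrt{111347}$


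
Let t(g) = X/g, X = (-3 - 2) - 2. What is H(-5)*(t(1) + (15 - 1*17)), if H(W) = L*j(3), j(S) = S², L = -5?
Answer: 405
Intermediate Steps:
H(W) = -45 (H(W) = -5*3² = -5*9 = -45)
X = -7 (X = -5 - 2 = -7)
t(g) = -7/g
H(-5)*(t(1) + (15 - 1*17)) = -45*(-7/1 + (15 - 1*17)) = -45*(-7*1 + (15 - 17)) = -45*(-7 - 2) = -45*(-9) = 405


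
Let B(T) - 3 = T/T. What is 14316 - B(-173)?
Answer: 14312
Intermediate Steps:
B(T) = 4 (B(T) = 3 + T/T = 3 + 1 = 4)
14316 - B(-173) = 14316 - 1*4 = 14316 - 4 = 14312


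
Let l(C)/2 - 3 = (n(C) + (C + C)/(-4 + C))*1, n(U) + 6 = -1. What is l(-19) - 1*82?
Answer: -1994/23 ≈ -86.696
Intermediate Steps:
n(U) = -7 (n(U) = -6 - 1 = -7)
l(C) = -8 + 4*C/(-4 + C) (l(C) = 6 + 2*((-7 + (C + C)/(-4 + C))*1) = 6 + 2*((-7 + (2*C)/(-4 + C))*1) = 6 + 2*((-7 + 2*C/(-4 + C))*1) = 6 + 2*(-7 + 2*C/(-4 + C)) = 6 + (-14 + 4*C/(-4 + C)) = -8 + 4*C/(-4 + C))
l(-19) - 1*82 = 4*(8 - 1*(-19))/(-4 - 19) - 1*82 = 4*(8 + 19)/(-23) - 82 = 4*(-1/23)*27 - 82 = -108/23 - 82 = -1994/23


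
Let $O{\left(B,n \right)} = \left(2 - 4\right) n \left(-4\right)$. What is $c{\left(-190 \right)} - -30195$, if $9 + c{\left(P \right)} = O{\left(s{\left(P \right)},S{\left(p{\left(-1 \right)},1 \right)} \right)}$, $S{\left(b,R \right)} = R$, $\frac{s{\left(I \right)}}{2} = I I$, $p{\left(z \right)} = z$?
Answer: $30194$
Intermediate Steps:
$s{\left(I \right)} = 2 I^{2}$ ($s{\left(I \right)} = 2 I I = 2 I^{2}$)
$O{\left(B,n \right)} = 8 n$ ($O{\left(B,n \right)} = \left(2 - 4\right) n \left(-4\right) = - 2 n \left(-4\right) = 8 n$)
$c{\left(P \right)} = -1$ ($c{\left(P \right)} = -9 + 8 \cdot 1 = -9 + 8 = -1$)
$c{\left(-190 \right)} - -30195 = -1 - -30195 = -1 + 30195 = 30194$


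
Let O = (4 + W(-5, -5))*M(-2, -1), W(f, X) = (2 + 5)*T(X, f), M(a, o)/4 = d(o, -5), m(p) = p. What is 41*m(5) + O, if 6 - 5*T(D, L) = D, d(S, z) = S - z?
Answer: 2577/5 ≈ 515.40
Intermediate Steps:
T(D, L) = 6/5 - D/5
M(a, o) = 20 + 4*o (M(a, o) = 4*(o - 1*(-5)) = 4*(o + 5) = 4*(5 + o) = 20 + 4*o)
W(f, X) = 42/5 - 7*X/5 (W(f, X) = (2 + 5)*(6/5 - X/5) = 7*(6/5 - X/5) = 42/5 - 7*X/5)
O = 1552/5 (O = (4 + (42/5 - 7/5*(-5)))*(20 + 4*(-1)) = (4 + (42/5 + 7))*(20 - 4) = (4 + 77/5)*16 = (97/5)*16 = 1552/5 ≈ 310.40)
41*m(5) + O = 41*5 + 1552/5 = 205 + 1552/5 = 2577/5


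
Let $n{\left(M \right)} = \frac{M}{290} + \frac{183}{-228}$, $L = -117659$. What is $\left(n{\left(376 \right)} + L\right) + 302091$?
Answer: $\frac{2032446083}{11020} \approx 1.8443 \cdot 10^{5}$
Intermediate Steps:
$n{\left(M \right)} = - \frac{61}{76} + \frac{M}{290}$ ($n{\left(M \right)} = M \frac{1}{290} + 183 \left(- \frac{1}{228}\right) = \frac{M}{290} - \frac{61}{76} = - \frac{61}{76} + \frac{M}{290}$)
$\left(n{\left(376 \right)} + L\right) + 302091 = \left(\left(- \frac{61}{76} + \frac{1}{290} \cdot 376\right) - 117659\right) + 302091 = \left(\left(- \frac{61}{76} + \frac{188}{145}\right) - 117659\right) + 302091 = \left(\frac{5443}{11020} - 117659\right) + 302091 = - \frac{1296596737}{11020} + 302091 = \frac{2032446083}{11020}$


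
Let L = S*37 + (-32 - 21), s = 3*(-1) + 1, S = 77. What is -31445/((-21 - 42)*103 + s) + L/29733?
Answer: 317701007/64332301 ≈ 4.9384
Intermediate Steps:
s = -2 (s = -3 + 1 = -2)
L = 2796 (L = 77*37 + (-32 - 21) = 2849 - 53 = 2796)
-31445/((-21 - 42)*103 + s) + L/29733 = -31445/((-21 - 42)*103 - 2) + 2796/29733 = -31445/(-63*103 - 2) + 2796*(1/29733) = -31445/(-6489 - 2) + 932/9911 = -31445/(-6491) + 932/9911 = -31445*(-1/6491) + 932/9911 = 31445/6491 + 932/9911 = 317701007/64332301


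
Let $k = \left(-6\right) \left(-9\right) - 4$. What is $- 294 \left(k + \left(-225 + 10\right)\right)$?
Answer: $48510$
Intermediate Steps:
$k = 50$ ($k = 54 - 4 = 50$)
$- 294 \left(k + \left(-225 + 10\right)\right) = - 294 \left(50 + \left(-225 + 10\right)\right) = - 294 \left(50 - 215\right) = \left(-294\right) \left(-165\right) = 48510$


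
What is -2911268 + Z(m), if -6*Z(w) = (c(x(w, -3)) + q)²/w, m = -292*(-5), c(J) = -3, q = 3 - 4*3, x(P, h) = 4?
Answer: -1062612826/365 ≈ -2.9113e+6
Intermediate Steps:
q = -9 (q = 3 - 1*12 = 3 - 12 = -9)
m = 1460
Z(w) = -24/w (Z(w) = -(-3 - 9)²/(6*w) = -(-12)²/(6*w) = -24/w)
-2911268 + Z(m) = -2911268 - 24/1460 = -2911268 - 24*1/1460 = -2911268 - 6/365 = -1062612826/365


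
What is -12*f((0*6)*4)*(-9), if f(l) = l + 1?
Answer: 108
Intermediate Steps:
f(l) = 1 + l
-12*f((0*6)*4)*(-9) = -12*(1 + (0*6)*4)*(-9) = -12*(1 + 0*4)*(-9) = -12*(1 + 0)*(-9) = -12*1*(-9) = -12*(-9) = 108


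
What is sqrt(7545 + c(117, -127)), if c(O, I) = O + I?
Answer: sqrt(7535) ≈ 86.804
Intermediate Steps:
c(O, I) = I + O
sqrt(7545 + c(117, -127)) = sqrt(7545 + (-127 + 117)) = sqrt(7545 - 10) = sqrt(7535)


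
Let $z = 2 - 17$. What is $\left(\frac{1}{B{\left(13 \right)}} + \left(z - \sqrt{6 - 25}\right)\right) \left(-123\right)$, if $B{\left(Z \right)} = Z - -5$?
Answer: $\frac{11029}{6} + 123 i \sqrt{19} \approx 1838.2 + 536.14 i$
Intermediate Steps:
$B{\left(Z \right)} = 5 + Z$ ($B{\left(Z \right)} = Z + 5 = 5 + Z$)
$z = -15$
$\left(\frac{1}{B{\left(13 \right)}} + \left(z - \sqrt{6 - 25}\right)\right) \left(-123\right) = \left(\frac{1}{5 + 13} - \left(15 + \sqrt{6 - 25}\right)\right) \left(-123\right) = \left(\frac{1}{18} - \left(15 + \sqrt{-19}\right)\right) \left(-123\right) = \left(\frac{1}{18} - \left(15 + i \sqrt{19}\right)\right) \left(-123\right) = \left(- \frac{269}{18} - i \sqrt{19}\right) \left(-123\right) = \frac{11029}{6} + 123 i \sqrt{19}$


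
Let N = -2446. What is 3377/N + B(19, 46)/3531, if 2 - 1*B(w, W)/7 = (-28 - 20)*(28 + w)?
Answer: 26737289/8636826 ≈ 3.0957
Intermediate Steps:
B(w, W) = 9422 + 336*w (B(w, W) = 14 - 7*(-28 - 20)*(28 + w) = 14 - (-336)*(28 + w) = 14 - 7*(-1344 - 48*w) = 14 + (9408 + 336*w) = 9422 + 336*w)
3377/N + B(19, 46)/3531 = 3377/(-2446) + (9422 + 336*19)/3531 = 3377*(-1/2446) + (9422 + 6384)*(1/3531) = -3377/2446 + 15806*(1/3531) = -3377/2446 + 15806/3531 = 26737289/8636826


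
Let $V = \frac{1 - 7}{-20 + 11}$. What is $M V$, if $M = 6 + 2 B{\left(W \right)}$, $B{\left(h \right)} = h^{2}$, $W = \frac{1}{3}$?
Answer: $\frac{112}{27} \approx 4.1481$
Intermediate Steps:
$W = \frac{1}{3} \approx 0.33333$
$V = \frac{2}{3}$ ($V = - \frac{6}{-9} = \left(-6\right) \left(- \frac{1}{9}\right) = \frac{2}{3} \approx 0.66667$)
$M = \frac{56}{9}$ ($M = 6 + \frac{2}{9} = \frac{56}{9} \approx 6.2222$)
$M V = \frac{56}{9} \cdot \frac{2}{3} = \frac{112}{27}$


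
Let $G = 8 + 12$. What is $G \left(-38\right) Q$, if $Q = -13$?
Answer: $9880$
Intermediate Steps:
$G = 20$
$G \left(-38\right) Q = 20 \left(-38\right) \left(-13\right) = \left(-760\right) \left(-13\right) = 9880$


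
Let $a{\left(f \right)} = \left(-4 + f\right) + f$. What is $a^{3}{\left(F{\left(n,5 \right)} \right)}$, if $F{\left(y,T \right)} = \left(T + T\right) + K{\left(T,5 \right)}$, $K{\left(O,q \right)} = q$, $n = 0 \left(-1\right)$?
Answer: $17576$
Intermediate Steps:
$n = 0$
$F{\left(y,T \right)} = 5 + 2 T$ ($F{\left(y,T \right)} = \left(T + T\right) + 5 = 2 T + 5 = 5 + 2 T$)
$a{\left(f \right)} = -4 + 2 f$
$a^{3}{\left(F{\left(n,5 \right)} \right)} = \left(-4 + 2 \left(5 + 2 \cdot 5\right)\right)^{3} = \left(-4 + 2 \left(5 + 10\right)\right)^{3} = \left(-4 + 2 \cdot 15\right)^{3} = \left(-4 + 30\right)^{3} = 26^{3} = 17576$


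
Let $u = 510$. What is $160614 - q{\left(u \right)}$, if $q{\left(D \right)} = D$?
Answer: $160104$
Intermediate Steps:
$160614 - q{\left(u \right)} = 160614 - 510 = 160104$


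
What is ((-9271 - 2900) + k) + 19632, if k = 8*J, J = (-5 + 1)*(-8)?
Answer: 7717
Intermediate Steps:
J = 32 (J = -4*(-8) = 32)
k = 256 (k = 8*32 = 256)
((-9271 - 2900) + k) + 19632 = ((-9271 - 2900) + 256) + 19632 = (-12171 + 256) + 19632 = -11915 + 19632 = 7717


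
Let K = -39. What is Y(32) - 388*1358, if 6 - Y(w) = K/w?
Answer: -16860697/32 ≈ -5.2690e+5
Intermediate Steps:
Y(w) = 6 + 39/w (Y(w) = 6 - (-39)/w = 6 + 39/w)
Y(32) - 388*1358 = (6 + 39/32) - 388*1358 = (6 + 39*(1/32)) - 526904 = (6 + 39/32) - 526904 = 231/32 - 526904 = -16860697/32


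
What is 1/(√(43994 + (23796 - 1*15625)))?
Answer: √52165/52165 ≈ 0.0043783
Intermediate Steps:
1/(√(43994 + (23796 - 1*15625))) = 1/(√(43994 + (23796 - 15625))) = 1/(√(43994 + 8171)) = 1/(√52165) = √52165/52165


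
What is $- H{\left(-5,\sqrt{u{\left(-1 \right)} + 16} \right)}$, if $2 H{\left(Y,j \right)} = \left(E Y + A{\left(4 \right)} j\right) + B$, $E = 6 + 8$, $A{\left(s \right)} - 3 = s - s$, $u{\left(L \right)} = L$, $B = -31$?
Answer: $\frac{101}{2} - \frac{3 \sqrt{15}}{2} \approx 44.691$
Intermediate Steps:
$A{\left(s \right)} = 3$ ($A{\left(s \right)} = 3 + \left(s - s\right) = 3 + 0 = 3$)
$E = 14$
$H{\left(Y,j \right)} = - \frac{31}{2} + 7 Y + \frac{3 j}{2}$ ($H{\left(Y,j \right)} = \frac{\left(14 Y + 3 j\right) - 31}{2} = \frac{\left(3 j + 14 Y\right) - 31}{2} = \frac{-31 + 3 j + 14 Y}{2} = - \frac{31}{2} + 7 Y + \frac{3 j}{2}$)
$- H{\left(-5,\sqrt{u{\left(-1 \right)} + 16} \right)} = - (- \frac{31}{2} + 7 \left(-5\right) + \frac{3 \sqrt{-1 + 16}}{2}) = - (- \frac{31}{2} - 35 + \frac{3 \sqrt{15}}{2}) = - (- \frac{101}{2} + \frac{3 \sqrt{15}}{2}) = \frac{101}{2} - \frac{3 \sqrt{15}}{2}$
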